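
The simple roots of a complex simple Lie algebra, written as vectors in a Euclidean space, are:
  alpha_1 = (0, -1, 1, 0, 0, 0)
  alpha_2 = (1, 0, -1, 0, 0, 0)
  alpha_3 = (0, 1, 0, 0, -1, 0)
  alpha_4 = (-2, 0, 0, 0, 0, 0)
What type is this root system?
Compute the Cartan integers a_ij = 2(alpha_i, alpha_j)/(alpha_j, alpha_j); the resulting 4x4 Cartan matrix is
[[2, -1, -1, 0], [-1, 2, 0, -1], [-1, 0, 2, 0], [0, -2, 0, 2]].
The roots have two lengths (squared-length ratio 2:1); the short ones are alpha_{1,2,3}. The associated Dynkin diagram is a chain of 4 nodes with a double edge at one end; the terminal node there is the unique long simple root (C_4), so the type is C_4 (the algebra sp(8)).

type C_4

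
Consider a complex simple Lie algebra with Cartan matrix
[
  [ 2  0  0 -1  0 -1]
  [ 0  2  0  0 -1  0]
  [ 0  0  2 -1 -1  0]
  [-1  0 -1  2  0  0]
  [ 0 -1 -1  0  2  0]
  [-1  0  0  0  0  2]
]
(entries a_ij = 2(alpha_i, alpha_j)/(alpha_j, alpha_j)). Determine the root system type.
The matrix has rank 6 with 2's on the diagonal. Reading the off-diagonal entries as Dynkin edges (a single edge where a_ij = a_ji = -1; a double or triple edge where a_ij * a_ji = 2 or 3), the diagram is a chain of 6 nodes with single edges (A_6). One simple-root ordering that puts it in standard form is (alpha_2, alpha_5, alpha_3, alpha_4, alpha_1, alpha_6). So the algebra is type A_6, i.e. sl(7).

A_6 (sl(7))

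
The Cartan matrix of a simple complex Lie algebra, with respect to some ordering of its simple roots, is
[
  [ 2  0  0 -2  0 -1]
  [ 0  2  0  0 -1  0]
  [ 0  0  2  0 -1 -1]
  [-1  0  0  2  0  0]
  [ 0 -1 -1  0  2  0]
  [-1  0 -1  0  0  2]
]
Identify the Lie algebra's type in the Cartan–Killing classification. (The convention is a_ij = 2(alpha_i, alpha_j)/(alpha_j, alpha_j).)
The matrix has rank 6 with 2's on the diagonal. Reading the off-diagonal entries as Dynkin edges (a single edge where a_ij = a_ji = -1; a double or triple edge where a_ij * a_ji = 2 or 3), the diagram is a chain of 6 nodes with a double edge at one end; the terminal node there is the unique short simple root (B_6). One simple-root ordering that puts it in standard form is (alpha_2, alpha_5, alpha_3, alpha_6, alpha_1, alpha_4). So the algebra is type B_6, i.e. so(13).

B6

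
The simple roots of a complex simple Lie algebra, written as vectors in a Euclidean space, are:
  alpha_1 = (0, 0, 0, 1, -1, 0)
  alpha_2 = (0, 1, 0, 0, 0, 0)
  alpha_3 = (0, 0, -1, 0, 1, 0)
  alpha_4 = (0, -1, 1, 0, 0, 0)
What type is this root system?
type B_4

Compute the Cartan integers a_ij = 2(alpha_i, alpha_j)/(alpha_j, alpha_j); the resulting 4x4 Cartan matrix is
[[2, 0, -1, 0], [0, 2, 0, -1], [-1, 0, 2, -1], [0, -2, -1, 2]].
The roots have two lengths (squared-length ratio 2:1); the short ones are alpha_{2}. The associated Dynkin diagram is a chain of 4 nodes with a double edge at one end; the terminal node there is the unique short simple root (B_4), so the type is B_4 (the algebra so(9)).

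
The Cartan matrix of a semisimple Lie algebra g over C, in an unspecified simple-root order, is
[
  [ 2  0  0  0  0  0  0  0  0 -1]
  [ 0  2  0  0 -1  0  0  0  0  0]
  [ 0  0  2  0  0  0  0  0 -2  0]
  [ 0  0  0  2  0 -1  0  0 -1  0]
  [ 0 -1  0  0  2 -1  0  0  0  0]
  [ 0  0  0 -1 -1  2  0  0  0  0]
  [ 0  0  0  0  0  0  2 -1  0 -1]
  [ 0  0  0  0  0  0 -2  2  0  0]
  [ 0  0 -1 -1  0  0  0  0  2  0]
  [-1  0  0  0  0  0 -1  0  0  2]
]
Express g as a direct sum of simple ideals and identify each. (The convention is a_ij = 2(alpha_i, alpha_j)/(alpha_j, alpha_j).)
The diagram associated to this matrix has two connected components: the simple roots {alpha_1, alpha_7, alpha_8, alpha_10} form a chain of 4 nodes with a double edge at one end; the terminal node there is the unique long simple root (C_4), and {alpha_2, alpha_3, alpha_4, alpha_5, alpha_6, alpha_9} form a chain of 6 nodes with a double edge at one end; the terminal node there is the unique long simple root (C_6). A semisimple Lie algebra decomposes uniquely as the direct sum of simple ideals, one per connected component of its Dynkin diagram, so g ≅ C_4 ⊕ C_6 (dimension 36 + 78 = 114).

C_4 + C_6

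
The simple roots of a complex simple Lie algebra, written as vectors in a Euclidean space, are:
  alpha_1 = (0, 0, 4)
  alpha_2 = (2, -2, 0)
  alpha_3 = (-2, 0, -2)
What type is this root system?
Compute the Cartan integers a_ij = 2(alpha_i, alpha_j)/(alpha_j, alpha_j); the resulting 3x3 Cartan matrix is
[[2, 0, -2], [0, 2, -1], [-1, -1, 2]].
The roots have two lengths (squared-length ratio 2:1); the short ones are alpha_{2,3}. The associated Dynkin diagram is a chain of 3 nodes with a double edge at one end; the terminal node there is the unique long simple root (C_3), so the type is C_3 (the algebra sp(6)).

C_3 (sp(6))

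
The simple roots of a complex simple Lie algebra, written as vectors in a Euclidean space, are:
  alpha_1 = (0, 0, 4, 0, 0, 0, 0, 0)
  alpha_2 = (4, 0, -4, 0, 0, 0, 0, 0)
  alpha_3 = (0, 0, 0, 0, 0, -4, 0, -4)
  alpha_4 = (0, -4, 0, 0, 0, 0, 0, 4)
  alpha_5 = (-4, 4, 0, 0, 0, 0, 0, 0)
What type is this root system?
Compute the Cartan integers a_ij = 2(alpha_i, alpha_j)/(alpha_j, alpha_j); the resulting 5x5 Cartan matrix is
[[2, -1, 0, 0, 0], [-2, 2, 0, 0, -1], [0, 0, 2, -1, 0], [0, 0, -1, 2, -1], [0, -1, 0, -1, 2]].
The roots have two lengths (squared-length ratio 2:1); the short ones are alpha_{1}. The associated Dynkin diagram is a chain of 5 nodes with a double edge at one end; the terminal node there is the unique short simple root (B_5), so the type is B_5 (the algebra so(11)).

B_5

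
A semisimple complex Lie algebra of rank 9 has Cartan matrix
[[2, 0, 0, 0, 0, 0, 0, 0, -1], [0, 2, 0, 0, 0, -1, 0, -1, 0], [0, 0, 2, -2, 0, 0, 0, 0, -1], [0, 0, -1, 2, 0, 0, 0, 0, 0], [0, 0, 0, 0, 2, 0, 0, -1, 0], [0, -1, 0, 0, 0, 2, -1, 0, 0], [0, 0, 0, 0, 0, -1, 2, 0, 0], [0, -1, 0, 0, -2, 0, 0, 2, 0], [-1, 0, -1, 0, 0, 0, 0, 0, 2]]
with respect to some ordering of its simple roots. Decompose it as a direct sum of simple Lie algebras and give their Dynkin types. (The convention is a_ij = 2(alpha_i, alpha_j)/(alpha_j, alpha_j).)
The diagram associated to this matrix has two connected components: the simple roots {alpha_1, alpha_3, alpha_4, alpha_9} form a chain of 4 nodes with a double edge at one end; the terminal node there is the unique short simple root (B_4), and {alpha_2, alpha_5, alpha_6, alpha_7, alpha_8} form a chain of 5 nodes with a double edge at one end; the terminal node there is the unique short simple root (B_5). A semisimple Lie algebra decomposes uniquely as the direct sum of simple ideals, one per connected component of its Dynkin diagram, so g ≅ B_4 ⊕ B_5 (dimension 36 + 55 = 91).

B_4 ⊕ B_5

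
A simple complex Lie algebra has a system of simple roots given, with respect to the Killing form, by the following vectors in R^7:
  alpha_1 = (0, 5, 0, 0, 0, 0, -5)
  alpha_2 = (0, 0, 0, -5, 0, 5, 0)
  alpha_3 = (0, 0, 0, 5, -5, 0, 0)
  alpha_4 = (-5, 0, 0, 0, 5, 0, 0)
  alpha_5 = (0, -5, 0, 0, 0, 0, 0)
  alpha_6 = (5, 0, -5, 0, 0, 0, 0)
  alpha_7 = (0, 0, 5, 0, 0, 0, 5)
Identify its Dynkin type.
Compute the Cartan integers a_ij = 2(alpha_i, alpha_j)/(alpha_j, alpha_j); the resulting 7x7 Cartan matrix is
[[2, 0, 0, 0, -2, 0, -1], [0, 2, -1, 0, 0, 0, 0], [0, -1, 2, -1, 0, 0, 0], [0, 0, -1, 2, 0, -1, 0], [-1, 0, 0, 0, 2, 0, 0], [0, 0, 0, -1, 0, 2, -1], [-1, 0, 0, 0, 0, -1, 2]].
The roots have two lengths (squared-length ratio 2:1); the short ones are alpha_{5}. The associated Dynkin diagram is a chain of 7 nodes with a double edge at one end; the terminal node there is the unique short simple root (B_7), so the type is B_7 (the algebra so(15)).

B_7 (so(15))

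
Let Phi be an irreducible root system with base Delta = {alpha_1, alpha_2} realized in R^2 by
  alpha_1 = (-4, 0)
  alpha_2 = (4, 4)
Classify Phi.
Compute the Cartan integers a_ij = 2(alpha_i, alpha_j)/(alpha_j, alpha_j); the resulting 2x2 Cartan matrix is
[[2, -1], [-2, 2]].
The roots have two lengths (squared-length ratio 2:1); the short ones are alpha_{1}. The associated Dynkin diagram is a chain of 2 nodes with a double edge at one end; the terminal node there is the unique short simple root (B_2), so the type is B_2 (the algebra so(5)).

B2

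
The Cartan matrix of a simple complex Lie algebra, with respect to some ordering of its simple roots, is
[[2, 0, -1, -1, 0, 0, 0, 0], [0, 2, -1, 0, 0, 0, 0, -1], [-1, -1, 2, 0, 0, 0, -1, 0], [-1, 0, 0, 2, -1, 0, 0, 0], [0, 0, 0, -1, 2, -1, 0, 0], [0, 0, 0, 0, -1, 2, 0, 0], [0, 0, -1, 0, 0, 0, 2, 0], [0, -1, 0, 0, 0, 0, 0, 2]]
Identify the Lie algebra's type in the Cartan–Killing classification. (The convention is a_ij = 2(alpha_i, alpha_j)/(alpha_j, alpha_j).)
E_8

The matrix has rank 8 with 2's on the diagonal. Reading the off-diagonal entries as Dynkin edges (a single edge where a_ij = a_ji = -1; a double or triple edge where a_ij * a_ji = 2 or 3), the diagram is a chain of 7 nodes with one extra node attached to the third node from one end (E_8). One simple-root ordering that puts it in standard form is (alpha_8, alpha_7, alpha_2, alpha_3, alpha_1, alpha_4, alpha_5, alpha_6). So the algebra is type E_8.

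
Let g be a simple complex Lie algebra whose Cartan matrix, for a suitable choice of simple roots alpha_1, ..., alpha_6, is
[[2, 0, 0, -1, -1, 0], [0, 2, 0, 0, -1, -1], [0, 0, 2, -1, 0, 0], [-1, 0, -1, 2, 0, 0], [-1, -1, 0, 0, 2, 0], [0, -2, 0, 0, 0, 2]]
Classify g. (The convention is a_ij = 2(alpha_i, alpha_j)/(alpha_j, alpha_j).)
type C_6

The matrix has rank 6 with 2's on the diagonal. Reading the off-diagonal entries as Dynkin edges (a single edge where a_ij = a_ji = -1; a double or triple edge where a_ij * a_ji = 2 or 3), the diagram is a chain of 6 nodes with a double edge at one end; the terminal node there is the unique long simple root (C_6). One simple-root ordering that puts it in standard form is (alpha_3, alpha_4, alpha_1, alpha_5, alpha_2, alpha_6). So the algebra is type C_6, i.e. sp(12).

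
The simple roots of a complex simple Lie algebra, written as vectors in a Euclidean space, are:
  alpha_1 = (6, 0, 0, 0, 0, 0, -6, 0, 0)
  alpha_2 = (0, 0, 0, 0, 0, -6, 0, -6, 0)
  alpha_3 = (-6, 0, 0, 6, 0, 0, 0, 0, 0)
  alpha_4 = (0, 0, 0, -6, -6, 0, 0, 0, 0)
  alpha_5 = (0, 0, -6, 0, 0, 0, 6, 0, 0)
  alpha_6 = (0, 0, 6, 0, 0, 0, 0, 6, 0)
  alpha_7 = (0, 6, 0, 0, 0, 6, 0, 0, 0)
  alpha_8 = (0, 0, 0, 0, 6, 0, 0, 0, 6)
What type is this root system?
A_8

Compute the Cartan integers a_ij = 2(alpha_i, alpha_j)/(alpha_j, alpha_j); the resulting 8x8 Cartan matrix is
[[2, 0, -1, 0, -1, 0, 0, 0], [0, 2, 0, 0, 0, -1, -1, 0], [-1, 0, 2, -1, 0, 0, 0, 0], [0, 0, -1, 2, 0, 0, 0, -1], [-1, 0, 0, 0, 2, -1, 0, 0], [0, -1, 0, 0, -1, 2, 0, 0], [0, -1, 0, 0, 0, 0, 2, 0], [0, 0, 0, -1, 0, 0, 0, 2]].
All simple roots have the same length, so the diagram is simply laced. The associated Dynkin diagram is a chain of 8 nodes with single edges (A_8), so the type is A_8 (the algebra sl(9)).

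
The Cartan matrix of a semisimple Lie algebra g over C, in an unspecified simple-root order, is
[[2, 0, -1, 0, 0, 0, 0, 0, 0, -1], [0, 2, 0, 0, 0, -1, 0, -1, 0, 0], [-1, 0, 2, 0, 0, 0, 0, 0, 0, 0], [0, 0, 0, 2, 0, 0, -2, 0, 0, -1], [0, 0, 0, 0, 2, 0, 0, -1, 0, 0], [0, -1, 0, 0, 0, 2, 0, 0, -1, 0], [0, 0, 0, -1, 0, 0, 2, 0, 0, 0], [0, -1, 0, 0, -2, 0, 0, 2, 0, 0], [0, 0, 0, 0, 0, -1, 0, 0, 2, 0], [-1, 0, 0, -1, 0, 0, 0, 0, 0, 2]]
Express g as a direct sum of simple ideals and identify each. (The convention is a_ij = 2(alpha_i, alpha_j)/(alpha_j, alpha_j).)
The diagram associated to this matrix has two connected components: the simple roots {alpha_2, alpha_5, alpha_6, alpha_8, alpha_9} form a chain of 5 nodes with a double edge at one end; the terminal node there is the unique short simple root (B_5), and {alpha_1, alpha_3, alpha_4, alpha_7, alpha_10} form a chain of 5 nodes with a double edge at one end; the terminal node there is the unique short simple root (B_5). A semisimple Lie algebra decomposes uniquely as the direct sum of simple ideals, one per connected component of its Dynkin diagram, so g ≅ B_5 ⊕ B_5 (dimension 55 + 55 = 110).

B_5 (so(11)) + B_5 (so(11))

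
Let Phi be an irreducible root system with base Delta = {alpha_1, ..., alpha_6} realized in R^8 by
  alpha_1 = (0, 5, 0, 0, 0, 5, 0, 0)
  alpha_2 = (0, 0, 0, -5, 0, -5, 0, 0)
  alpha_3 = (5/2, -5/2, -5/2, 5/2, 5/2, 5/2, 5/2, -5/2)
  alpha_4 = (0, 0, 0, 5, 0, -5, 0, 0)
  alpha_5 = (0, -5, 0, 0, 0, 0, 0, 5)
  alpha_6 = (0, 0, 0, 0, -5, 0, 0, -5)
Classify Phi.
E_6

Compute the Cartan integers a_ij = 2(alpha_i, alpha_j)/(alpha_j, alpha_j); the resulting 6x6 Cartan matrix is
[[2, -1, 0, -1, -1, 0], [-1, 2, -1, 0, 0, 0], [0, -1, 2, 0, 0, 0], [-1, 0, 0, 2, 0, 0], [-1, 0, 0, 0, 2, -1], [0, 0, 0, 0, -1, 2]].
All simple roots have the same length, so the diagram is simply laced. The associated Dynkin diagram is a chain of 5 nodes with one extra node attached to the third node from one end (E_6), so the type is E_6.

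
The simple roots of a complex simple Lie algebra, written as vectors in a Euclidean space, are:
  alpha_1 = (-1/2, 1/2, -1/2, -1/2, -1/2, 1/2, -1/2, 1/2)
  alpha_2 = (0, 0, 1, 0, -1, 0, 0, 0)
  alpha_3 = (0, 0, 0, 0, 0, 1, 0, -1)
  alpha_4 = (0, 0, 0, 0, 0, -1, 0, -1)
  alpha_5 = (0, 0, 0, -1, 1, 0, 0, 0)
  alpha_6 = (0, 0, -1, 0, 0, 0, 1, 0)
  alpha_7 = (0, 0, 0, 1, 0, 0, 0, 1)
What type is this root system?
Compute the Cartan integers a_ij = 2(alpha_i, alpha_j)/(alpha_j, alpha_j); the resulting 7x7 Cartan matrix is
[[2, 0, 0, -1, 0, 0, 0], [0, 2, 0, 0, -1, -1, 0], [0, 0, 2, 0, 0, 0, -1], [-1, 0, 0, 2, 0, 0, -1], [0, -1, 0, 0, 2, 0, -1], [0, -1, 0, 0, 0, 2, 0], [0, 0, -1, -1, -1, 0, 2]].
All simple roots have the same length, so the diagram is simply laced. The associated Dynkin diagram is a chain of 6 nodes with one extra node attached to the third node from one end (E_7), so the type is E_7.

type E_7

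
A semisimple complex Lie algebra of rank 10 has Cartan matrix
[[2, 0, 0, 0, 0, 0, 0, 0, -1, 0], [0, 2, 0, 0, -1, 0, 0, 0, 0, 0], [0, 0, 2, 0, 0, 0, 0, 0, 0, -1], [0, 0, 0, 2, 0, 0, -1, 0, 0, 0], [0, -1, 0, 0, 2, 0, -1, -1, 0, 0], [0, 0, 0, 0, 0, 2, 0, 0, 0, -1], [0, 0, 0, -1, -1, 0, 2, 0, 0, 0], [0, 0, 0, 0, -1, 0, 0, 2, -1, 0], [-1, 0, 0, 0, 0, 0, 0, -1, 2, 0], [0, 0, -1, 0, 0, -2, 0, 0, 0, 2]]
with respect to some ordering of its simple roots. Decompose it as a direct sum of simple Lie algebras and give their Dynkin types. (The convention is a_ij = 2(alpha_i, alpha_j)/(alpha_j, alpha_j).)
The diagram associated to this matrix has two connected components: the simple roots {alpha_3, alpha_6, alpha_10} form a chain of 3 nodes with a double edge at one end; the terminal node there is the unique short simple root (B_3), and {alpha_1, alpha_2, alpha_4, alpha_5, alpha_7, alpha_8, alpha_9} form a chain of 6 nodes with one extra node attached to the third node from one end (E_7). A semisimple Lie algebra decomposes uniquely as the direct sum of simple ideals, one per connected component of its Dynkin diagram, so g ≅ B_3 ⊕ E_7 (dimension 21 + 133 = 154).

B3 + E7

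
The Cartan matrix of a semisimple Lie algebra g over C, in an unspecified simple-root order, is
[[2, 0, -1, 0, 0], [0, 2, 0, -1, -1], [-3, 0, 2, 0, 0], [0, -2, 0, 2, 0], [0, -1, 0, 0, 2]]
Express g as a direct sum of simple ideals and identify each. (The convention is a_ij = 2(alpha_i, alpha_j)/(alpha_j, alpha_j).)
The diagram associated to this matrix has two connected components: the simple roots {alpha_2, alpha_4, alpha_5} form a chain of 3 nodes with a double edge at one end; the terminal node there is the unique long simple root (C_3), and {alpha_1, alpha_3} form two nodes joined by a triple edge (G_2). A semisimple Lie algebra decomposes uniquely as the direct sum of simple ideals, one per connected component of its Dynkin diagram, so g ≅ C_3 ⊕ G_2 (dimension 21 + 14 = 35).

type C_3 ⊕ type G_2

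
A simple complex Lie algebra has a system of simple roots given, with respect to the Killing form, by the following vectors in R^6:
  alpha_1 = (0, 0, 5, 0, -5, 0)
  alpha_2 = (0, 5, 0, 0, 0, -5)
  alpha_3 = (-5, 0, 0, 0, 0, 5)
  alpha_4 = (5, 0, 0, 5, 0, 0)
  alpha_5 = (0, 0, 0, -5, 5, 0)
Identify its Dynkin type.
A_5

Compute the Cartan integers a_ij = 2(alpha_i, alpha_j)/(alpha_j, alpha_j); the resulting 5x5 Cartan matrix is
[[2, 0, 0, 0, -1], [0, 2, -1, 0, 0], [0, -1, 2, -1, 0], [0, 0, -1, 2, -1], [-1, 0, 0, -1, 2]].
All simple roots have the same length, so the diagram is simply laced. The associated Dynkin diagram is a chain of 5 nodes with single edges (A_5), so the type is A_5 (the algebra sl(6)).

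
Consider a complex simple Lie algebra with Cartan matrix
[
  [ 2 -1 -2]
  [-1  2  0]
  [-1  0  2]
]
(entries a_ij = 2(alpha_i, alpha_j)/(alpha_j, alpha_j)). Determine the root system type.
type B_3

The matrix has rank 3 with 2's on the diagonal. Reading the off-diagonal entries as Dynkin edges (a single edge where a_ij = a_ji = -1; a double or triple edge where a_ij * a_ji = 2 or 3), the diagram is a chain of 3 nodes with a double edge at one end; the terminal node there is the unique short simple root (B_3). One simple-root ordering that puts it in standard form is (alpha_2, alpha_1, alpha_3). So the algebra is type B_3, i.e. so(7).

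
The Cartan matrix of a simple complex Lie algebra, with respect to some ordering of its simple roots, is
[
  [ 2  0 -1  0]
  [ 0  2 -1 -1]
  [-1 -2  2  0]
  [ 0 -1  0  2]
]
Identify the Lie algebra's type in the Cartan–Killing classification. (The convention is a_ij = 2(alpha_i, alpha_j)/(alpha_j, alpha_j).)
type F_4

The matrix has rank 4 with 2's on the diagonal. Reading the off-diagonal entries as Dynkin edges (a single edge where a_ij = a_ji = -1; a double or triple edge where a_ij * a_ji = 2 or 3), the diagram is a chain of 4 nodes with a double edge between the middle two (F_4). One simple-root ordering that puts it in standard form is (alpha_1, alpha_3, alpha_2, alpha_4). So the algebra is type F_4.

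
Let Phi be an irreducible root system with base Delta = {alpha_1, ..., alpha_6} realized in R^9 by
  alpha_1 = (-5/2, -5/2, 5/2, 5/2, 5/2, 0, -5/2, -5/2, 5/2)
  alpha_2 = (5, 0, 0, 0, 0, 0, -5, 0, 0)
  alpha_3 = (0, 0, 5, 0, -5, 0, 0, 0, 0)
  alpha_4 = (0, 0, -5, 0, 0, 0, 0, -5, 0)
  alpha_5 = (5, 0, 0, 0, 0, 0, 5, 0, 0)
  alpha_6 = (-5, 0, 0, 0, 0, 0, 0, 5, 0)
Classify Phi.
Compute the Cartan integers a_ij = 2(alpha_i, alpha_j)/(alpha_j, alpha_j); the resulting 6x6 Cartan matrix is
[[2, 0, 0, 0, -1, 0], [0, 2, 0, 0, 0, -1], [0, 0, 2, -1, 0, 0], [0, 0, -1, 2, 0, -1], [-1, 0, 0, 0, 2, -1], [0, -1, 0, -1, -1, 2]].
All simple roots have the same length, so the diagram is simply laced. The associated Dynkin diagram is a chain of 5 nodes with one extra node attached to the third node from one end (E_6), so the type is E_6.

type E_6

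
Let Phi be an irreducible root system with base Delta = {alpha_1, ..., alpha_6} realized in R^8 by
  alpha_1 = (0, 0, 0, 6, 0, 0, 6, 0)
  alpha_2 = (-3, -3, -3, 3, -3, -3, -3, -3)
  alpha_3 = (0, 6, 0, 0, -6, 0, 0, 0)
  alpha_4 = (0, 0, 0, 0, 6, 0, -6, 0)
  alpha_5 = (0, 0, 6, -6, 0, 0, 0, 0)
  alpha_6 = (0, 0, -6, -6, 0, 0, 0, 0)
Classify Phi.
Compute the Cartan integers a_ij = 2(alpha_i, alpha_j)/(alpha_j, alpha_j); the resulting 6x6 Cartan matrix is
[[2, 0, 0, -1, -1, -1], [0, 2, 0, 0, -1, 0], [0, 0, 2, -1, 0, 0], [-1, 0, -1, 2, 0, 0], [-1, -1, 0, 0, 2, 0], [-1, 0, 0, 0, 0, 2]].
All simple roots have the same length, so the diagram is simply laced. The associated Dynkin diagram is a chain of 5 nodes with one extra node attached to the third node from one end (E_6), so the type is E_6.

type E_6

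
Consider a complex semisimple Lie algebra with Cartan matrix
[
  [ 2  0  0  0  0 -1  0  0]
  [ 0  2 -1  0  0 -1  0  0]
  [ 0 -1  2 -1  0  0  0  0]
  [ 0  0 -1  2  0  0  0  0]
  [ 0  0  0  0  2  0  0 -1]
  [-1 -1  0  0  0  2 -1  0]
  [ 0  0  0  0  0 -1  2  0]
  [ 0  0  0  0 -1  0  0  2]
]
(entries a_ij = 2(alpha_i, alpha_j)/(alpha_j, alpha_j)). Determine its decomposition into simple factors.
The diagram associated to this matrix has two connected components: the simple roots {alpha_5, alpha_8} form a chain of 2 nodes with single edges (A_2), and {alpha_1, alpha_2, alpha_3, alpha_4, alpha_6, alpha_7} form a chain of 4 nodes with a fork of two nodes at one end (D_6). A semisimple Lie algebra decomposes uniquely as the direct sum of simple ideals, one per connected component of its Dynkin diagram, so g ≅ A_2 ⊕ D_6 (dimension 8 + 66 = 74).

A_2 (sl(3)) + D_6 (so(12))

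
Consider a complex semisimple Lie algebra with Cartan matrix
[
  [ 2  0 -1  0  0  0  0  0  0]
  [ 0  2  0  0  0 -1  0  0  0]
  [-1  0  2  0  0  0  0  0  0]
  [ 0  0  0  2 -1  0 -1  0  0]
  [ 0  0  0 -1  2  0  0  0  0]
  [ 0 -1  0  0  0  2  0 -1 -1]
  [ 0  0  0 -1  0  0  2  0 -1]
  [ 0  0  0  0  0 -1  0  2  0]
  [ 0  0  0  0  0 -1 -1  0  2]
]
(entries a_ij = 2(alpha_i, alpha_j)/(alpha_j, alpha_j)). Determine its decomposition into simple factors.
The diagram associated to this matrix has two connected components: the simple roots {alpha_1, alpha_3} form a chain of 2 nodes with single edges (A_2), and {alpha_2, alpha_4, alpha_5, alpha_6, alpha_7, alpha_8, alpha_9} form a chain of 5 nodes with a fork of two nodes at one end (D_7). A semisimple Lie algebra decomposes uniquely as the direct sum of simple ideals, one per connected component of its Dynkin diagram, so g ≅ A_2 ⊕ D_7 (dimension 8 + 91 = 99).

A_2 (sl(3)) ⊕ D_7 (so(14))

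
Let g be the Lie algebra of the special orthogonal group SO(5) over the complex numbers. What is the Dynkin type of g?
This is so(5) with 5 odd, which has dimension 5(5-1)/2 = 10 and rank (5-1)/2 = 2. In the classification of classical Lie algebras, the orthogonal algebra so(2n+1) in an odd number of variables has type B_n; here n = 2, so the Dynkin diagram is a chain of 2 nodes with a double edge at one end; the terminal node there is the unique short simple root (B_2). Hence the type is B_2.

B2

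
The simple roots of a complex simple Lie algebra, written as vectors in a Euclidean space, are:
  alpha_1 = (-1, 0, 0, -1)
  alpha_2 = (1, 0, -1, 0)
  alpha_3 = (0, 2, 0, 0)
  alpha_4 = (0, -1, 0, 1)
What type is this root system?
Compute the Cartan integers a_ij = 2(alpha_i, alpha_j)/(alpha_j, alpha_j); the resulting 4x4 Cartan matrix is
[[2, -1, 0, -1], [-1, 2, 0, 0], [0, 0, 2, -2], [-1, 0, -1, 2]].
The roots have two lengths (squared-length ratio 2:1); the short ones are alpha_{1,2,4}. The associated Dynkin diagram is a chain of 4 nodes with a double edge at one end; the terminal node there is the unique long simple root (C_4), so the type is C_4 (the algebra sp(8)).

type C_4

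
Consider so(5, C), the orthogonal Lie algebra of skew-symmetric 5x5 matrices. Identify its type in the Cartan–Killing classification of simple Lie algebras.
This is so(5) with 5 odd, which has dimension 5(5-1)/2 = 10 and rank (5-1)/2 = 2. In the classification of classical Lie algebras, the orthogonal algebra so(2n+1) in an odd number of variables has type B_n; here n = 2, so the Dynkin diagram is a chain of 2 nodes with a double edge at one end; the terminal node there is the unique short simple root (B_2). Hence the type is B_2.

type B_2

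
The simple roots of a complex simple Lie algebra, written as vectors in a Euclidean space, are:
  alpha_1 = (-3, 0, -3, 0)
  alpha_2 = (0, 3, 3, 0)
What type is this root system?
Compute the Cartan integers a_ij = 2(alpha_i, alpha_j)/(alpha_j, alpha_j); the resulting 2x2 Cartan matrix is
[[2, -1], [-1, 2]].
All simple roots have the same length, so the diagram is simply laced. The associated Dynkin diagram is a chain of 2 nodes with single edges (A_2), so the type is A_2 (the algebra sl(3)).

A_2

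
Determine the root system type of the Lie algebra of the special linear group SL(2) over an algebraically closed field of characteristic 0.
This is sl(2), which has dimension 2^2 - 1 = 3 and rank 2 - 1 = 1 (a Cartan subalgebra is the diagonal traceless matrices). In the classification of classical Lie algebras, the special linear algebra sl(n+1) has type A_n; here n = 1, so the Dynkin diagram is a chain of 1 nodes with single edges (A_1). Hence the type is A_1.

A_1 (sl(2))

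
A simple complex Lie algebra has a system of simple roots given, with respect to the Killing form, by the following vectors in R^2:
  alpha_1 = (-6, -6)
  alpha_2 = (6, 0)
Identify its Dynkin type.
B2

Compute the Cartan integers a_ij = 2(alpha_i, alpha_j)/(alpha_j, alpha_j); the resulting 2x2 Cartan matrix is
[[2, -2], [-1, 2]].
The roots have two lengths (squared-length ratio 2:1); the short ones are alpha_{2}. The associated Dynkin diagram is a chain of 2 nodes with a double edge at one end; the terminal node there is the unique short simple root (B_2), so the type is B_2 (the algebra so(5)).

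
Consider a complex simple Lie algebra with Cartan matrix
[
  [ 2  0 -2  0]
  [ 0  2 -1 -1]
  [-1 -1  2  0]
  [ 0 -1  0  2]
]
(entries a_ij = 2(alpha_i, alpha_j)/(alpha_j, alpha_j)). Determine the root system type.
C_4

The matrix has rank 4 with 2's on the diagonal. Reading the off-diagonal entries as Dynkin edges (a single edge where a_ij = a_ji = -1; a double or triple edge where a_ij * a_ji = 2 or 3), the diagram is a chain of 4 nodes with a double edge at one end; the terminal node there is the unique long simple root (C_4). One simple-root ordering that puts it in standard form is (alpha_4, alpha_2, alpha_3, alpha_1). So the algebra is type C_4, i.e. sp(8).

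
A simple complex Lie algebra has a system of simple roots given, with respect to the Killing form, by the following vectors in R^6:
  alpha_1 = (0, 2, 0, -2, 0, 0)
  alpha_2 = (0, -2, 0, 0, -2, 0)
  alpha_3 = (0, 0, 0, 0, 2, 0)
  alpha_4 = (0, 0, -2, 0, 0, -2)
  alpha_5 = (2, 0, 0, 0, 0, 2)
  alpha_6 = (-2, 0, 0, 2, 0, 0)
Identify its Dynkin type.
Compute the Cartan integers a_ij = 2(alpha_i, alpha_j)/(alpha_j, alpha_j); the resulting 6x6 Cartan matrix is
[[2, -1, 0, 0, 0, -1], [-1, 2, -2, 0, 0, 0], [0, -1, 2, 0, 0, 0], [0, 0, 0, 2, -1, 0], [0, 0, 0, -1, 2, -1], [-1, 0, 0, 0, -1, 2]].
The roots have two lengths (squared-length ratio 2:1); the short ones are alpha_{3}. The associated Dynkin diagram is a chain of 6 nodes with a double edge at one end; the terminal node there is the unique short simple root (B_6), so the type is B_6 (the algebra so(13)).

B_6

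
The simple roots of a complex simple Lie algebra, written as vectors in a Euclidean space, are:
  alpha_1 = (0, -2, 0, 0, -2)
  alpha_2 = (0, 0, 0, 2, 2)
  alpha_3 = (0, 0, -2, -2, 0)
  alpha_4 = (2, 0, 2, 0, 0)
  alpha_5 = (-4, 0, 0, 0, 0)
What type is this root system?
Compute the Cartan integers a_ij = 2(alpha_i, alpha_j)/(alpha_j, alpha_j); the resulting 5x5 Cartan matrix is
[[2, -1, 0, 0, 0], [-1, 2, -1, 0, 0], [0, -1, 2, -1, 0], [0, 0, -1, 2, -1], [0, 0, 0, -2, 2]].
The roots have two lengths (squared-length ratio 2:1); the short ones are alpha_{1,2,3,4}. The associated Dynkin diagram is a chain of 5 nodes with a double edge at one end; the terminal node there is the unique long simple root (C_5), so the type is C_5 (the algebra sp(10)).

C_5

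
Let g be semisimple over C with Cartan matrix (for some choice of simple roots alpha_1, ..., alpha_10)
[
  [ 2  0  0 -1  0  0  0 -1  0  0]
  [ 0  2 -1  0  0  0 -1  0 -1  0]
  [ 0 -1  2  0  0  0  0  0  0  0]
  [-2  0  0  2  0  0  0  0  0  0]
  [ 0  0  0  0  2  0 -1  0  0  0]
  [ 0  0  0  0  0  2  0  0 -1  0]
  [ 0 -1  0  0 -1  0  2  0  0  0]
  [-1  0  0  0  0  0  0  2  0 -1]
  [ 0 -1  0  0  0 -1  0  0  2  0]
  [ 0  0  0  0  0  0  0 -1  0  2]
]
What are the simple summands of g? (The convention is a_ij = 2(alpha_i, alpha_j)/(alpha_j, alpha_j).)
C4 ⊕ E6

The diagram associated to this matrix has two connected components: the simple roots {alpha_1, alpha_4, alpha_8, alpha_10} form a chain of 4 nodes with a double edge at one end; the terminal node there is the unique long simple root (C_4), and {alpha_2, alpha_3, alpha_5, alpha_6, alpha_7, alpha_9} form a chain of 5 nodes with one extra node attached to the third node from one end (E_6). A semisimple Lie algebra decomposes uniquely as the direct sum of simple ideals, one per connected component of its Dynkin diagram, so g ≅ C_4 ⊕ E_6 (dimension 36 + 78 = 114).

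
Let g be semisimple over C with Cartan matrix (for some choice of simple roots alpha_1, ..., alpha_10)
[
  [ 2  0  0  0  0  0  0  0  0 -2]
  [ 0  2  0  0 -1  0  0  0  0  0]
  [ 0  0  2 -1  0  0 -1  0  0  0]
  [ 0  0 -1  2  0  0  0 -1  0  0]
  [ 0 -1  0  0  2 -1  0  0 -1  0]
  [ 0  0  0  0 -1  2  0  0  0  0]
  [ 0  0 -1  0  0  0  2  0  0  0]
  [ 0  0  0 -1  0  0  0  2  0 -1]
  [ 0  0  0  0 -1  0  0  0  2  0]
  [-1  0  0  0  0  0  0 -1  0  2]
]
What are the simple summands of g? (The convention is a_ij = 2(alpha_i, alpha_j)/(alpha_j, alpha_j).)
The diagram associated to this matrix has two connected components: the simple roots {alpha_1, alpha_3, alpha_4, alpha_7, alpha_8, alpha_10} form a chain of 6 nodes with a double edge at one end; the terminal node there is the unique long simple root (C_6), and {alpha_2, alpha_5, alpha_6, alpha_9} form a chain of 2 nodes with a fork of two nodes at one end (D_4). A semisimple Lie algebra decomposes uniquely as the direct sum of simple ideals, one per connected component of its Dynkin diagram, so g ≅ C_6 ⊕ D_4 (dimension 78 + 28 = 106).

C_6 ⊕ D_4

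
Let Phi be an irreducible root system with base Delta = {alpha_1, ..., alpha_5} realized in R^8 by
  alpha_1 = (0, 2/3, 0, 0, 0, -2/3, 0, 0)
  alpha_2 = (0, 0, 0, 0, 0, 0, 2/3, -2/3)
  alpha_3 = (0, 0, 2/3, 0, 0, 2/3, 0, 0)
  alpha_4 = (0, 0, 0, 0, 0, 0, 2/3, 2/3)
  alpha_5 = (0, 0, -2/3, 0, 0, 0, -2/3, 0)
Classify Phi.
Compute the Cartan integers a_ij = 2(alpha_i, alpha_j)/(alpha_j, alpha_j); the resulting 5x5 Cartan matrix is
[[2, 0, -1, 0, 0], [0, 2, 0, 0, -1], [-1, 0, 2, 0, -1], [0, 0, 0, 2, -1], [0, -1, -1, -1, 2]].
All simple roots have the same length, so the diagram is simply laced. The associated Dynkin diagram is a chain of 3 nodes with a fork of two nodes at one end (D_5), so the type is D_5 (the algebra so(10)).

D_5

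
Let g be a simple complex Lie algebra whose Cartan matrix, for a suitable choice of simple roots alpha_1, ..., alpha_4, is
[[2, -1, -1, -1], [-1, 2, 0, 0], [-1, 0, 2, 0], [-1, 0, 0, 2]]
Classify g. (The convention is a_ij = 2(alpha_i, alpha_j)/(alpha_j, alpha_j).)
D_4

The matrix has rank 4 with 2's on the diagonal. Reading the off-diagonal entries as Dynkin edges (a single edge where a_ij = a_ji = -1; a double or triple edge where a_ij * a_ji = 2 or 3), the diagram is a chain of 2 nodes with a fork of two nodes at one end (D_4). One simple-root ordering that puts it in standard form is (alpha_4, alpha_1, alpha_3, alpha_2). So the algebra is type D_4, i.e. so(8).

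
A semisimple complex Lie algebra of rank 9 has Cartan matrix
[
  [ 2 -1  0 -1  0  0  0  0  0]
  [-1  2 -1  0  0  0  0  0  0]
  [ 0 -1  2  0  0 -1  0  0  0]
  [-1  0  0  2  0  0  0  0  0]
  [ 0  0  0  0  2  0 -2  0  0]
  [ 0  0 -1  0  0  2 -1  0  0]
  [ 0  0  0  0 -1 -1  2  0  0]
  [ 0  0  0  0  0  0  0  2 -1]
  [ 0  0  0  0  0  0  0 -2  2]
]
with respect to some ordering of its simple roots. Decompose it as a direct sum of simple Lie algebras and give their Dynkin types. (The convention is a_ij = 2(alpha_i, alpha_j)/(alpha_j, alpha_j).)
B_2 ⊕ C_7

The diagram associated to this matrix has two connected components: the simple roots {alpha_8, alpha_9} form a chain of 2 nodes with a double edge at one end; the terminal node there is the unique short simple root (B_2), and {alpha_1, alpha_2, alpha_3, alpha_4, alpha_5, alpha_6, alpha_7} form a chain of 7 nodes with a double edge at one end; the terminal node there is the unique long simple root (C_7). A semisimple Lie algebra decomposes uniquely as the direct sum of simple ideals, one per connected component of its Dynkin diagram, so g ≅ B_2 ⊕ C_7 (dimension 10 + 105 = 115).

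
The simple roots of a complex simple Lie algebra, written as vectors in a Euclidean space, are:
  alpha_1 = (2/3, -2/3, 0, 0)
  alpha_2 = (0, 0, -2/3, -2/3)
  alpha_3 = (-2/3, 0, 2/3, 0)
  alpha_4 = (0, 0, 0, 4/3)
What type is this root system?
C_4 (sp(8))

Compute the Cartan integers a_ij = 2(alpha_i, alpha_j)/(alpha_j, alpha_j); the resulting 4x4 Cartan matrix is
[[2, 0, -1, 0], [0, 2, -1, -1], [-1, -1, 2, 0], [0, -2, 0, 2]].
The roots have two lengths (squared-length ratio 2:1); the short ones are alpha_{1,2,3}. The associated Dynkin diagram is a chain of 4 nodes with a double edge at one end; the terminal node there is the unique long simple root (C_4), so the type is C_4 (the algebra sp(8)).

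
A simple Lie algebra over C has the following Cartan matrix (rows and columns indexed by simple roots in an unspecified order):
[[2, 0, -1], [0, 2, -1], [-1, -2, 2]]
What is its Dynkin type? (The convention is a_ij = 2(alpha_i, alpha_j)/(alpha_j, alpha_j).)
B_3 (so(7))

The matrix has rank 3 with 2's on the diagonal. Reading the off-diagonal entries as Dynkin edges (a single edge where a_ij = a_ji = -1; a double or triple edge where a_ij * a_ji = 2 or 3), the diagram is a chain of 3 nodes with a double edge at one end; the terminal node there is the unique short simple root (B_3). One simple-root ordering that puts it in standard form is (alpha_1, alpha_3, alpha_2). So the algebra is type B_3, i.e. so(7).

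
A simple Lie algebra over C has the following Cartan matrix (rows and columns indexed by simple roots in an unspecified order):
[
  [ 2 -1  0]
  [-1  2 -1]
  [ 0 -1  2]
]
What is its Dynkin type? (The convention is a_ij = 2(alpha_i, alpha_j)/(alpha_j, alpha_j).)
The matrix has rank 3 with 2's on the diagonal. Reading the off-diagonal entries as Dynkin edges (a single edge where a_ij = a_ji = -1; a double or triple edge where a_ij * a_ji = 2 or 3), the diagram is a chain of 3 nodes with single edges (A_3). One simple-root ordering that puts it in standard form is (alpha_1, alpha_2, alpha_3). So the algebra is type A_3, i.e. sl(4).

A3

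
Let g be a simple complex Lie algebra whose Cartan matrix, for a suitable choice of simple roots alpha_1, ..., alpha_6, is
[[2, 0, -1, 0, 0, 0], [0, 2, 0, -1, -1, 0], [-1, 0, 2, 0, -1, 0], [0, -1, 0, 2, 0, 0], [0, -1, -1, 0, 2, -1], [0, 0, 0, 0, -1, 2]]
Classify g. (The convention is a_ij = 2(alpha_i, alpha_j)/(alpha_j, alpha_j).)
The matrix has rank 6 with 2's on the diagonal. Reading the off-diagonal entries as Dynkin edges (a single edge where a_ij = a_ji = -1; a double or triple edge where a_ij * a_ji = 2 or 3), the diagram is a chain of 5 nodes with one extra node attached to the third node from one end (E_6). One simple-root ordering that puts it in standard form is (alpha_1, alpha_6, alpha_3, alpha_5, alpha_2, alpha_4). So the algebra is type E_6.

type E_6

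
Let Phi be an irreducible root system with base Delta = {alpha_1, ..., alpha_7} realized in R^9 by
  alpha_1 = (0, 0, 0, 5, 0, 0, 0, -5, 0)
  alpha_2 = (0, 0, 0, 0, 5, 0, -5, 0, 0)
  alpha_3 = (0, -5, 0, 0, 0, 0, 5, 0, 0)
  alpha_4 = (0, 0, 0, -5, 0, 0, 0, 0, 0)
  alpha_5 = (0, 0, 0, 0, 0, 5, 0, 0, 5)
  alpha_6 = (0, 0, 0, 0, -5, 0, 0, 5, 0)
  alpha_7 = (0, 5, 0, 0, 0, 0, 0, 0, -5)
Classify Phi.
B7

Compute the Cartan integers a_ij = 2(alpha_i, alpha_j)/(alpha_j, alpha_j); the resulting 7x7 Cartan matrix is
[[2, 0, 0, -2, 0, -1, 0], [0, 2, -1, 0, 0, -1, 0], [0, -1, 2, 0, 0, 0, -1], [-1, 0, 0, 2, 0, 0, 0], [0, 0, 0, 0, 2, 0, -1], [-1, -1, 0, 0, 0, 2, 0], [0, 0, -1, 0, -1, 0, 2]].
The roots have two lengths (squared-length ratio 2:1); the short ones are alpha_{4}. The associated Dynkin diagram is a chain of 7 nodes with a double edge at one end; the terminal node there is the unique short simple root (B_7), so the type is B_7 (the algebra so(15)).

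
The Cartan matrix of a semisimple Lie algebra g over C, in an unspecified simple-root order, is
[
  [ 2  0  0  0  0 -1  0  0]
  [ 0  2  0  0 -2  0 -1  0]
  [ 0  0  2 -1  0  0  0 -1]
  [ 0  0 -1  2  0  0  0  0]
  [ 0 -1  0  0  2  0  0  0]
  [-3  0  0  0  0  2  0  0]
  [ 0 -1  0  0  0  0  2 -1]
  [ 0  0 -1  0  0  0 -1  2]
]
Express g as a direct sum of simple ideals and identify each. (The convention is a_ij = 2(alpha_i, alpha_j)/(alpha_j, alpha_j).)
The diagram associated to this matrix has two connected components: the simple roots {alpha_2, alpha_3, alpha_4, alpha_5, alpha_7, alpha_8} form a chain of 6 nodes with a double edge at one end; the terminal node there is the unique short simple root (B_6), and {alpha_1, alpha_6} form two nodes joined by a triple edge (G_2). A semisimple Lie algebra decomposes uniquely as the direct sum of simple ideals, one per connected component of its Dynkin diagram, so g ≅ B_6 ⊕ G_2 (dimension 78 + 14 = 92).

type B_6 + type G_2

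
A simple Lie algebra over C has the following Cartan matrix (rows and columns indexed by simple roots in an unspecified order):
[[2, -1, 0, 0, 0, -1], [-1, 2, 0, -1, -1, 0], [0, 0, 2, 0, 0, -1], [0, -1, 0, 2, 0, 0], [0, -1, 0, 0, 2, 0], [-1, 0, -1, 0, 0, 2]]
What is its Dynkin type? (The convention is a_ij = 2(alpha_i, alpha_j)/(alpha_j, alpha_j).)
The matrix has rank 6 with 2's on the diagonal. Reading the off-diagonal entries as Dynkin edges (a single edge where a_ij = a_ji = -1; a double or triple edge where a_ij * a_ji = 2 or 3), the diagram is a chain of 4 nodes with a fork of two nodes at one end (D_6). One simple-root ordering that puts it in standard form is (alpha_3, alpha_6, alpha_1, alpha_2, alpha_4, alpha_5). So the algebra is type D_6, i.e. so(12).

D_6 (so(12))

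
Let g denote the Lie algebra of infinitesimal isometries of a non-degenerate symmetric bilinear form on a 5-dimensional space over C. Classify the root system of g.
B_2

This is so(5) with 5 odd, which has dimension 5(5-1)/2 = 10 and rank (5-1)/2 = 2. In the classification of classical Lie algebras, the orthogonal algebra so(2n+1) in an odd number of variables has type B_n; here n = 2, so the Dynkin diagram is a chain of 2 nodes with a double edge at one end; the terminal node there is the unique short simple root (B_2). Hence the type is B_2.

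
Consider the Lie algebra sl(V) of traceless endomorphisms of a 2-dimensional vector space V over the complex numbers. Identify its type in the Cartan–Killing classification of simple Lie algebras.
This is sl(2), which has dimension 2^2 - 1 = 3 and rank 2 - 1 = 1 (a Cartan subalgebra is the diagonal traceless matrices). In the classification of classical Lie algebras, the special linear algebra sl(n+1) has type A_n; here n = 1, so the Dynkin diagram is a chain of 1 nodes with single edges (A_1). Hence the type is A_1.

A1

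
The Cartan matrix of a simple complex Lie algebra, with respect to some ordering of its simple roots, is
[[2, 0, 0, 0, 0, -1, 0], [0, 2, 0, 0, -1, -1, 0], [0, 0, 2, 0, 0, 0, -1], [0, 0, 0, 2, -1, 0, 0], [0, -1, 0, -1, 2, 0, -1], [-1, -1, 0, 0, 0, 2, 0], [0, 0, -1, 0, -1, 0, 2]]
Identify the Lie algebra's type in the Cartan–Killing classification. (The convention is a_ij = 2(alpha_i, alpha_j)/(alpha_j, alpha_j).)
The matrix has rank 7 with 2's on the diagonal. Reading the off-diagonal entries as Dynkin edges (a single edge where a_ij = a_ji = -1; a double or triple edge where a_ij * a_ji = 2 or 3), the diagram is a chain of 6 nodes with one extra node attached to the third node from one end (E_7). One simple-root ordering that puts it in standard form is (alpha_3, alpha_4, alpha_7, alpha_5, alpha_2, alpha_6, alpha_1). So the algebra is type E_7.

E7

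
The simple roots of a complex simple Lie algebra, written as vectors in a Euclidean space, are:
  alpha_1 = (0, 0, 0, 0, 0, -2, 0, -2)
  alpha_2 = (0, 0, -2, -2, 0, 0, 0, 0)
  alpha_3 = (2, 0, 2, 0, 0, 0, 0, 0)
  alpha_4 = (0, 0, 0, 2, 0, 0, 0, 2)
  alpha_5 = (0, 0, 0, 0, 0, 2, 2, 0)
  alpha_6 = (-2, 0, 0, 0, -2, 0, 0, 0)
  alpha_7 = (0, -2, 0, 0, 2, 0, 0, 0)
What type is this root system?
A_7

Compute the Cartan integers a_ij = 2(alpha_i, alpha_j)/(alpha_j, alpha_j); the resulting 7x7 Cartan matrix is
[[2, 0, 0, -1, -1, 0, 0], [0, 2, -1, -1, 0, 0, 0], [0, -1, 2, 0, 0, -1, 0], [-1, -1, 0, 2, 0, 0, 0], [-1, 0, 0, 0, 2, 0, 0], [0, 0, -1, 0, 0, 2, -1], [0, 0, 0, 0, 0, -1, 2]].
All simple roots have the same length, so the diagram is simply laced. The associated Dynkin diagram is a chain of 7 nodes with single edges (A_7), so the type is A_7 (the algebra sl(8)).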